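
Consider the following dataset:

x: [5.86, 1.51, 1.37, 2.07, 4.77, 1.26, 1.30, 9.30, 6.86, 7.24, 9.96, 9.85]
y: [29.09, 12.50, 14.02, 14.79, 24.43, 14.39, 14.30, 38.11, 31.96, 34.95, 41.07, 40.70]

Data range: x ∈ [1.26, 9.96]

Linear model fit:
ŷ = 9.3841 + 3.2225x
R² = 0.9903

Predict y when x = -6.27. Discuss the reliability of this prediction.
ŷ = -10.8210 (extrapolation — x = -6.27 lies outside [1.26, 9.96], so reliability is low).

Prediction calculation:
ŷ = 9.3841 + 3.2225 × (-6.27)
ŷ = -10.8210

Reliability:
- Data range: x ∈ [1.26, 9.96]
- Prediction point: x = -6.27 is 7.53 units below the observed range → this is EXTRAPOLATION, not interpolation

Why that matters here:
- The linear relationship may not hold outside the observed range
- There are no observations near this x to validate the fitted line there
- The standard error of prediction grows with (x − x̄)², and x = -6.27 is far from x̄ = 5.11

The R² = 0.9903 only validates the fit within [1.26, 9.96]; treat ŷ = -10.8210 with caution.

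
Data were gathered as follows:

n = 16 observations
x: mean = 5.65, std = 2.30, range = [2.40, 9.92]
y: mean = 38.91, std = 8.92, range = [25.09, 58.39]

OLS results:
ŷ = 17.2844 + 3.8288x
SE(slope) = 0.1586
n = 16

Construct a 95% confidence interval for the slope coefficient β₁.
The 95% CI for β₁ is (3.4886, 4.1690)

Confidence interval for the slope:

The 95% CI for β₁ is: β̂₁ ± t*(α/2, n-2) × SE(β̂₁)

Step 1: Find critical t-value
- Confidence level = 0.95
- Degrees of freedom = n - 2 = 16 - 2 = 14
- t*(α/2, 14) = 2.1448

Step 2: Calculate margin of error
Margin = 2.1448 × 0.1586 = 0.3402

Step 3: Construct interval
CI = 3.8288 ± 0.3402
CI = (3.4886, 4.1690)

Interpretation: each one-unit increase in x is associated with a change in mean y of between 3.4886 and 4.1690, with 95% confidence.
The interval does not include 0, suggesting a significant linear relationship.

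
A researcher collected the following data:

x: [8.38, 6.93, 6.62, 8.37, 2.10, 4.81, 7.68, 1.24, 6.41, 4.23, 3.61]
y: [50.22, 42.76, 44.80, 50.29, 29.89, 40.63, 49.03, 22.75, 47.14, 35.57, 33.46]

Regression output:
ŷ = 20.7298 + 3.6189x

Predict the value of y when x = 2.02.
ŷ = 28.0400

Plug x = 2.02 into the fitted line:

ŷ = 20.7298 + 3.6189 × 2.02
ŷ = 20.7298 + 7.3102
ŷ = 28.0400

This is a point prediction; actual observations scatter around it by roughly the residual standard deviation.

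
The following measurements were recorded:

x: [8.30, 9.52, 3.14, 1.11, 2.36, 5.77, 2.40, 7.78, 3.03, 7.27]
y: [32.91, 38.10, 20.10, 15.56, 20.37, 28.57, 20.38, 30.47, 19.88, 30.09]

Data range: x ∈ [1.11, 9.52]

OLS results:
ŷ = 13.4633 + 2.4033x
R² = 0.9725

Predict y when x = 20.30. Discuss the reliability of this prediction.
ŷ = 62.2503 (extrapolation — x = 20.30 lies outside [1.11, 9.52], so reliability is low).

Prediction calculation:
ŷ = 13.4633 + 2.4033 × 20.30
ŷ = 62.2503

Reliability:
- Data range: x ∈ [1.11, 9.52]
- Prediction point: x = 20.30 is 10.78 units above the observed range → this is EXTRAPOLATION, not interpolation

Why that matters here:
- R² describes fit only over the sampled x values; it says nothing about behaviour beyond them
- The standard error of prediction grows with (x − x̄)², and x = 20.30 is far from x̄ = 5.07

The R² = 0.9725 only validates the fit within [1.11, 9.52]; treat ŷ = 62.2503 with caution.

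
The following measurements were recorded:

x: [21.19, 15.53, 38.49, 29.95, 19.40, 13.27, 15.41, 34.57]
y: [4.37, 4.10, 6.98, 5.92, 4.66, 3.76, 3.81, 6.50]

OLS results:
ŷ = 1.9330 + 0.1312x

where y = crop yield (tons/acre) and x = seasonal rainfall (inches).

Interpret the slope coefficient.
An increase of one inch in rainfall is associated with a 0.1312 tons/acre increase in predicted crop yield.

The slope β₁ = 0.1312 gives the rate at which the fitted crop yield changes with rainfall.

Interpretation:
- Rainfall up by 1 inch → predicted crop yield increases by 0.1312 tons/acre
- The effect is assumed constant over the observed range of x (linearity)
- The sign (+) gives the direction; the magnitude 0.1312 gives the size of the effect per inch

The intercept β₀ = 1.9330 is the predicted crop yield when rainfall = 0; since the smallest observed x is 13.27, this is an extrapolation and mainly anchors the line.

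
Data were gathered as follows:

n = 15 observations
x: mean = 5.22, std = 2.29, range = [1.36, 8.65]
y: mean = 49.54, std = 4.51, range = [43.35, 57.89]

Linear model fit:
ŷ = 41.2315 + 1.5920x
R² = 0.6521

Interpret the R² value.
About 65.21% of the variability in y is accounted for by the regression on x (R² = 0.6521) — a moderate linear fit.

The coefficient of determination R² is the fraction of the total variation in y that the fitted line accounts for.

Here R² = 0.6521:
- Explained: 65.21% of the variation in y
- Unexplained (residual): 100% − 65.21% = 34.79%
- Rule of thumb (below 0.3 weak; 0.3 to below 0.7 moderate; 0.7 and above strong) → moderate

Calculation: R² = 1 − (SS_res / SS_tot), where SS_res is the sum of squared residuals and SS_tot the total sum of squares.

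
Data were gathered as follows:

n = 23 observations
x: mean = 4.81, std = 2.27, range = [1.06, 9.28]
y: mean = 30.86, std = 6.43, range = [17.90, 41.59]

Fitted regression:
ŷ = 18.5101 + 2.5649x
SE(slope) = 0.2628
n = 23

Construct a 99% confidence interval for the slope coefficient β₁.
The 99% CI for β₁ is (1.8208, 3.3090)

Confidence interval for the slope:

The 99% CI for β₁ is: β̂₁ ± t*(α/2, n-2) × SE(β̂₁)

Step 1: Find critical t-value
- Confidence level = 0.99
- Degrees of freedom = n - 2 = 23 - 2 = 21
- t*(α/2, 21) = 2.8314

Step 2: Calculate margin of error
Margin = 2.8314 × 0.2628 = 0.7441

Step 3: Construct interval
CI = 2.5649 ± 0.7441
CI = (1.8208, 3.3090)

Interpretation: intervals built this way capture the true β₁ in 99% of repeated samples; here the plausible range for the per-unit effect of x on y is 1.8208 to 3.3090.
The interval does not include 0, suggesting a significant linear relationship.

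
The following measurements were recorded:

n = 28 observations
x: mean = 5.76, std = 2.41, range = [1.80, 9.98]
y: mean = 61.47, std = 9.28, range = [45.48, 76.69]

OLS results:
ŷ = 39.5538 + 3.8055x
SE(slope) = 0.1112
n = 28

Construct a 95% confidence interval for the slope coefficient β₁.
The 95% CI for β₁ is (3.5769, 4.0341)

Confidence interval for the slope:

The 95% CI for β₁ is: β̂₁ ± t*(α/2, n-2) × SE(β̂₁)

Step 1: Find critical t-value
- Confidence level = 0.95
- Degrees of freedom = n - 2 = 28 - 2 = 26
- t*(α/2, 26) = 2.0555

Step 2: Calculate margin of error
Margin = 2.0555 × 0.1112 = 0.2286

Step 3: Construct interval
CI = 3.8055 ± 0.2286
CI = (3.5769, 4.0341)

Interpretation: each one-unit increase in x is associated with a change in mean y of between 3.5769 and 4.0341, with 95% confidence.
Both endpoints are positive, so the data support a genuinely positive slope at this confidence level.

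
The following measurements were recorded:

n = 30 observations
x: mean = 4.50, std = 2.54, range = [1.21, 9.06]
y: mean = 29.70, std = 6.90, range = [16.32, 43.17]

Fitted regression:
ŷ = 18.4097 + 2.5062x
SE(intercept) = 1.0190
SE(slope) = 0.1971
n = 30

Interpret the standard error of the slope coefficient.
The slope 2.5062 is pinned down to within about ±0.1971 (one SE) by these data — relative uncertainty 7.9%, i.e. precise.

What SE measures:
- The standard error quantifies the sampling variability of the coefficient estimate
- It is the estimated standard deviation of β̂₁ across hypothetical repeated samples of the same size
- Smaller SE → more precise estimate

Relative precision:
- SE / |β̂₁| = 0.1971 / 2.5062 = 7.9%
- Rule of thumb (under 20%: precise; 20% to under 50%: moderately precise; 50% or more: imprecise) → precise

Link to the t-test: t = β̂₁ / SE(β̂₁) = 2.5062 / 0.1971 = 12.7154, the statistic for H₀: β₁ = 0.

What drives SE(β̂₁): larger n (here n = 30) → smaller SE; wider spread of x values → smaller SE; more residual scatter → larger SE.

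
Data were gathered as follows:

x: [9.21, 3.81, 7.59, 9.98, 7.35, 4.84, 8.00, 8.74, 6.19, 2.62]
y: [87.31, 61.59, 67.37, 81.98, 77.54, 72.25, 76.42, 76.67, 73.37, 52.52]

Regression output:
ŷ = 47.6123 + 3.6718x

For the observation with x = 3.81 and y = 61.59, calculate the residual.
Residual = -0.0119

The residual is the difference between the actual value and the predicted value:

Residual = y - ŷ

Step 1: Calculate predicted value
ŷ = 47.6123 + 3.6718 × 3.81
ŷ = 61.6019

Step 2: Calculate residual
Residual = 61.59 - 61.6019
Residual = -0.0119

Interpretation: the model overestimates the actual value by 0.0119 at this point (negative residual → observation lies below the fitted line).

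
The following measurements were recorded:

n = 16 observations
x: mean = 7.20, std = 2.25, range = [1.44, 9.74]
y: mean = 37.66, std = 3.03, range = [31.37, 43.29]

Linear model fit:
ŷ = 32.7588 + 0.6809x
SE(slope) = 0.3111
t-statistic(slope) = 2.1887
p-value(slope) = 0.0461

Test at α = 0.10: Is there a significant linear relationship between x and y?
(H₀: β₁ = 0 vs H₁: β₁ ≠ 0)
Since p-value = 0.0461 < α = 0.10, reject H₀ — the slope is significantly different from 0.

Hypothesis test for the slope coefficient:

H₀: β₁ = 0 (no linear relationship)
H₁: β₁ ≠ 0 (linear relationship exists)

Test statistic: t = β̂₁ / SE(β̂₁) = 0.6809 / 0.3111 = 2.1887

p = 0.0461: how often a slope estimate this far from 0 (in SE units) would arise by chance if β₁ were truly 0.

Decision rule: reject H₀ if p-value < α.
p-value = 0.0461 < α = 0.10 → reject H₀.

Conclusion: the linear association between x and y is significant at the 10% level.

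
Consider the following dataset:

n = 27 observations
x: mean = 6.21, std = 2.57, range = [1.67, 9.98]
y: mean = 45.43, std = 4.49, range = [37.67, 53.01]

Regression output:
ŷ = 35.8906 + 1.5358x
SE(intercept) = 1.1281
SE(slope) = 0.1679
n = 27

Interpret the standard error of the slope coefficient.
SE(β̂₁) = 0.1679 is the estimated standard deviation of the slope estimate across repeated samples; relative to β̂₁ = 1.5358 that is 10.9%, a precise estimate.

SE(β̂₁) = 0.1679 says: if we drew many samples of n = 27 from the same population and refit each time, the fitted slopes would scatter with a standard deviation of roughly 0.1679 around the true β₁.

Relative precision:
- SE / |β̂₁| = 0.1679 / 1.5358 = 10.9%
- Rule of thumb (under 20%: precise; 20% to under 50%: moderately precise; 50% or more: imprecise) → precise

Rough 95% range (±2 SE): 1.5358 ± 0.3358 → (1.2000, 1.8716).

What drives SE(β̂₁): more residual scatter → larger SE; larger n (here n = 27) → smaller SE; wider spread of x values → smaller SE.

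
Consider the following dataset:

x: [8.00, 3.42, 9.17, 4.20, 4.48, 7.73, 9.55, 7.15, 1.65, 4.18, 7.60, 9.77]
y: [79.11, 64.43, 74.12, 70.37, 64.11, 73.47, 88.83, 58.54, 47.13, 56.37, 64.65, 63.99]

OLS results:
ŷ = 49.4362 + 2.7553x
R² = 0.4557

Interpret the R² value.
The model explains 45.57% of the variance in y (R² = 0.4557), leaving 54.43% unexplained; the fit is moderate.

The coefficient of determination R² is the fraction of the total variation in y that the fitted line accounts for.

Here R² = 0.4557:
- Explained: 45.57% of the variation in y
- Unexplained (residual): 100% − 45.57% = 54.43%
- Rule of thumb (below 0.3 weak; 0.3 to below 0.7 moderate; 0.7 and above strong) → moderate

Note: R² says nothing about causation, and a high R² does not by itself mean the linear form is appropriate — check the residuals.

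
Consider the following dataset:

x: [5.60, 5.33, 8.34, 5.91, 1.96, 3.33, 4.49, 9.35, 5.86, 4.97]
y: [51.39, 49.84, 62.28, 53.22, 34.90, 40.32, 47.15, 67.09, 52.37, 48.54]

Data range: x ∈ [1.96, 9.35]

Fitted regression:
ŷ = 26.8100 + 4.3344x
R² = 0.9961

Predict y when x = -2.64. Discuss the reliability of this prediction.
ŷ = 15.3672 (extrapolation — x = -2.64 lies outside [1.96, 9.35], so reliability is low).

Prediction calculation:
ŷ = 26.8100 + 4.3344 × (-2.64)
ŷ = 15.3672

Reliability:
- Data range: x ∈ [1.96, 9.35]
- Prediction point: x = -2.64 is 4.60 units below the observed range → this is EXTRAPOLATION, not interpolation

Why that matters here:
- The linear relationship may not hold outside the observed range
- Real relationships often flatten, saturate, or turn nonlinear at extremes

Report the number if required, but flag clearly that it is an extrapolation.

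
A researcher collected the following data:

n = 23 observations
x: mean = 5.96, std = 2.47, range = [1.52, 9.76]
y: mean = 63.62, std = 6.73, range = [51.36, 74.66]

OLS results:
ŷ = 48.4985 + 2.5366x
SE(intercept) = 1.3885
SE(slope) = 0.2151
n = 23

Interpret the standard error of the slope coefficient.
SE(β̂₁) = 0.2151 is the estimated standard deviation of the slope estimate across repeated samples; relative to β̂₁ = 2.5366 that is 8.5%, a precise estimate.

SE(β̂₁) = 0.2151 says: if we drew many samples of n = 23 from the same population and refit each time, the fitted slopes would scatter with a standard deviation of roughly 0.2151 around the true β₁.

Relative precision:
- SE / |β̂₁| = 0.2151 / 2.5366 = 8.5%
- Rule of thumb (under 20%: precise; 20% to under 50%: moderately precise; 50% or more: imprecise) → precise

Link to the t-test: t = β̂₁ / SE(β̂₁) = 2.5366 / 0.2151 = 11.7927, the statistic for H₀: β₁ = 0.

What drives SE(β̂₁): more residual scatter → larger SE.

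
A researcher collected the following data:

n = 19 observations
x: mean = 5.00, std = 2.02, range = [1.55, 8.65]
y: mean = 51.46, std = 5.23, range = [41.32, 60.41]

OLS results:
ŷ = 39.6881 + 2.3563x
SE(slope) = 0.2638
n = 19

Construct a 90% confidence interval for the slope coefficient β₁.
The 90% CI for β₁ is (1.8974, 2.8152)

Confidence interval for the slope:

The 90% CI for β₁ is: β̂₁ ± t*(α/2, n-2) × SE(β̂₁)

Step 1: Find critical t-value
- Confidence level = 0.9
- Degrees of freedom = n - 2 = 19 - 2 = 17
- t*(α/2, 17) = 1.7396

Step 2: Calculate margin of error
Margin = 1.7396 × 0.2638 = 0.4589

Step 3: Construct interval
CI = 2.3563 ± 0.4589
CI = (1.8974, 2.8152)

Interpretation: We are 90% confident that the true slope β₁ lies between 1.8974 and 2.8152.
Both endpoints are positive, so the data support a genuinely positive slope at this confidence level.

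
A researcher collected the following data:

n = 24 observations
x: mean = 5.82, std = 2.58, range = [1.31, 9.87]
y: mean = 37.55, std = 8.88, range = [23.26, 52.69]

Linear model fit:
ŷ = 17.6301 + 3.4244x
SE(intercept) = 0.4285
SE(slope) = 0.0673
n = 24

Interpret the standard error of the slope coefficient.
SE(β̂₁) = 0.0673 is the estimated standard deviation of the slope estimate across repeated samples; relative to β̂₁ = 3.4244 that is 2.0%, a precise estimate.

SE(β̂₁) = s / √Sxx, where s is the residual standard deviation and Sxx = Σ(x − x̄)². It is the yardstick for how far β̂₁ = 3.4244 could plausibly be from the true slope.

Relative precision:
- SE / |β̂₁| = 0.0673 / 3.4244 = 2.0%
- Rule of thumb (under 20%: precise; 20% to under 50%: moderately precise; 50% or more: imprecise) → precise

Rough 95% range (±2 SE): 3.4244 ± 0.1346 → (3.2898, 3.5590).

What drives SE(β̂₁): wider spread of x values → smaller SE.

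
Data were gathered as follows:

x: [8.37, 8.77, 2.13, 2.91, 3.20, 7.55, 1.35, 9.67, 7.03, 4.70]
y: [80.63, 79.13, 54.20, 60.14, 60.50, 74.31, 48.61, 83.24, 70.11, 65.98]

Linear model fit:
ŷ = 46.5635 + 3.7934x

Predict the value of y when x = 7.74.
ŷ = 75.9244

x = 7.74 lies inside the observed range [1.35, 9.67], so the fitted equation applies directly:

ŷ = 46.5635 + 3.7934 × 7.74
ŷ = 46.5635 + 29.3609
ŷ = 75.9244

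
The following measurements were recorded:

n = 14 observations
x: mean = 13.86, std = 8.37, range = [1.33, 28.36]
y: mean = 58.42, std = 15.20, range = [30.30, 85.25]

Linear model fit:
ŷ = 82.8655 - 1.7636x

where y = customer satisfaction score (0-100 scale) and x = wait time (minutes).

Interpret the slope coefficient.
For each additional minute of wait time, predicted satisfaction score decreases by approximately 1.7636 points.

The slope coefficient β₁ = -1.7636 represents the marginal effect of wait time on satisfaction score.

Interpretation:
- Wait time up by 1 minute → predicted satisfaction score decreases by 1.7636 points
- The effect is assumed constant over the observed range of x (linearity)
- The sign (−) gives the direction; the magnitude 1.7636 gives the size of the effect per minute

The intercept β₀ = 82.8655 is the predicted satisfaction score when wait time = 0; since the smallest observed x is 1.33, this is an extrapolation and mainly anchors the line.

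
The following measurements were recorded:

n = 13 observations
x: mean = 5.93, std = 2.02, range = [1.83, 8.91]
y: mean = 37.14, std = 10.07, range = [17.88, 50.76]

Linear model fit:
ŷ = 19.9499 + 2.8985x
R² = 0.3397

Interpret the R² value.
R² = 0.3397 means 33.97% of the variation in y is explained by the linear relationship with x. This indicates a moderate fit.

The coefficient of determination R² is the fraction of the total variation in y that the fitted line accounts for.

Here R² = 0.3397:
- Explained: 33.97% of the variation in y
- Unexplained (residual): 100% − 33.97% = 66.03%
- Rule of thumb (below 0.3 weak; 0.3 to below 0.7 moderate; 0.7 and above strong) → moderate

Calculation: R² = 1 − (SS_res / SS_tot), where SS_res is the sum of squared residuals and SS_tot the total sum of squares.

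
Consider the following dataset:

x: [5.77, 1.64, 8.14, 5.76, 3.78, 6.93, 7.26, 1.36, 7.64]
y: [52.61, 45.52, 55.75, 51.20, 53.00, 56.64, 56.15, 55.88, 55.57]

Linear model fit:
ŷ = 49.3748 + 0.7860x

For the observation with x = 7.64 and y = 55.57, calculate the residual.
Residual = 0.1902

The residual is the difference between the actual value and the predicted value:

Residual = y - ŷ

Step 1: Calculate predicted value
ŷ = 49.3748 + 0.7860 × 7.64
ŷ = 55.3798

Step 2: Calculate residual
Residual = 55.57 - 55.3798
Residual = 0.1902

Sign check: y > ŷ, so the point is above the line and the fit underestimates here.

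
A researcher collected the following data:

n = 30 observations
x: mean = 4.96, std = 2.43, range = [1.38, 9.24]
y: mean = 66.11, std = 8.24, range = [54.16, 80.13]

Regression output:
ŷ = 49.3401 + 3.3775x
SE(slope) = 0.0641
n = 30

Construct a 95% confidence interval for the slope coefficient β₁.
The 95% CI for β₁ is (3.2462, 3.5088)

Confidence interval for the slope:

The 95% CI for β₁ is: β̂₁ ± t*(α/2, n-2) × SE(β̂₁)

Step 1: Find critical t-value
- Confidence level = 0.95
- Degrees of freedom = n - 2 = 30 - 2 = 28
- t*(α/2, 28) = 2.0484

Step 2: Calculate margin of error
Margin = 2.0484 × 0.0641 = 0.1313

Step 3: Construct interval
CI = 3.3775 ± 0.1313
CI = (3.2462, 3.5088)

Interpretation: We are 95% confident that the true slope β₁ lies between 3.2462 and 3.5088.
Both endpoints are positive, so the data support a genuinely positive slope at this confidence level.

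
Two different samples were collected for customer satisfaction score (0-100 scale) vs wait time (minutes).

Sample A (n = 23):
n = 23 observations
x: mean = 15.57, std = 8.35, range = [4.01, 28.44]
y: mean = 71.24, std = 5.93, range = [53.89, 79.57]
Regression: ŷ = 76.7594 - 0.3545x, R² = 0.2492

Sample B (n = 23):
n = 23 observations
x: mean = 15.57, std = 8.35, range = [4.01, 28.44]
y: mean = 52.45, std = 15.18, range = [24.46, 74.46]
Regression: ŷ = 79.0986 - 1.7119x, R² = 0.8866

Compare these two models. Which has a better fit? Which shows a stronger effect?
Model B has the better fit (R² = 0.8866 vs 0.2492). Model B shows the stronger effect (|β₁| = 1.7119 vs 0.3545).

Model Comparison:

Fit — compare R²:
- Model A: R² = 0.2492 → 24.92% of variance in satisfaction score explained
- Model B: R² = 0.8866 → 88.66% of variance in satisfaction score explained
- 0.8866 > 0.2492 → Model B has the better fit

Strength of effect — compare |β₁|:
- Model A: β₁ = -0.3545 → predicted satisfaction score falls 0.3545 points per additional minute of wait time
- Model B: β₁ = -1.7119 → predicted satisfaction score falls 1.7119 points per additional minute of wait time
- |-0.3545| < |-1.7119| → Model B shows the stronger marginal effect

Note: A better fit (higher R²) doesn't necessarily mean a more important relationship.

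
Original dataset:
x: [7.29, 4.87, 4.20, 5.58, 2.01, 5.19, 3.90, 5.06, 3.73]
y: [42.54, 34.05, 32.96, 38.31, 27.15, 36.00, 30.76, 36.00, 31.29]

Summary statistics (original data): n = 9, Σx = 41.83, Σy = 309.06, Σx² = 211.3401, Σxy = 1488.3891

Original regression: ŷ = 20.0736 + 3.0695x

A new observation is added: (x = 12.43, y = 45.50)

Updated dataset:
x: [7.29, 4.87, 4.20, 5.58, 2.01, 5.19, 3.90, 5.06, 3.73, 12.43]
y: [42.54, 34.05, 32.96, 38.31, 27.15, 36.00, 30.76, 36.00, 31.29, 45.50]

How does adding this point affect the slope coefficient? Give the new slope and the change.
New slope β₁ = 1.8215 versus 3.0695 before: a change of -1.2480 (-40.7%).

x = 12.43 lies well outside the original x-range [2.01, 7.29] (x̄ ≈ 4.65), so this observation has high leverage and can move the slope substantially.

Step 1: Update the sums with the new point (n goes from 9 to 10)
Σx  = 41.83 + 12.43 = 54.26
Σy  = 309.06 + 45.50 = 354.56
Σx² = 211.3401 + 12.43² = 211.3401 + 154.5049 = 365.8450
Σxy = 1488.3891 + 12.43×45.50 = 1488.3891 + 565.5650 = 2053.9541

Step 2: Recompute the slope with b₁ = (nΣxy − ΣxΣy) / (nΣx² − (Σx)²)
Numerator   = 10×2053.9541 − 54.26×354.56 = 20539.5410 − 19238.4256 = 1301.1154
Denominator = 10×365.8450 − 54.26² = 3658.4500 − 2944.1476 = 714.3024
b₁(new) = 1301.1154 / 714.3024 = 1.8215

(Same formula on the original sums: (9×1488.3891 − 41.83×309.06) / (9×211.3401 − 41.83²) = 467.5221 / 152.3120 = 3.0695, matching the given fit.)

Step 3: Change in slope
Δβ₁ = 1.8215 − 3.0695 = -1.2480
Relative change = -1.2480 / 3.0695 × 100% = -40.7%
→ the slope decreases when the point is added.

Because the point sits below the extension of the original line at a high-leverage x, it tilts the fit down.
In practice: examine leverage (hᵢ) and Cook's distance rather than deleting it automatically.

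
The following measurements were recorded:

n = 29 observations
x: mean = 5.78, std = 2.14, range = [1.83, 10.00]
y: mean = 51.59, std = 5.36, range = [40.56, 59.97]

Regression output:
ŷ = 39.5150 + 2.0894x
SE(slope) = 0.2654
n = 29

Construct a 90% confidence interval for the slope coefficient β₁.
The 90% CI for β₁ is (1.6373, 2.5415)

Confidence interval for the slope:

The 90% CI for β₁ is: β̂₁ ± t*(α/2, n-2) × SE(β̂₁)

Step 1: Find critical t-value
- Confidence level = 0.9
- Degrees of freedom = n - 2 = 29 - 2 = 27
- t*(α/2, 27) = 1.7033

Step 2: Calculate margin of error
Margin = 1.7033 × 0.2654 = 0.4521

Step 3: Construct interval
CI = 2.0894 ± 0.4521
CI = (1.6373, 2.5415)

Interpretation: We are 90% confident that the true slope β₁ lies between 1.6373 and 2.5415.
Both endpoints are positive, so the data support a genuinely positive slope at this confidence level.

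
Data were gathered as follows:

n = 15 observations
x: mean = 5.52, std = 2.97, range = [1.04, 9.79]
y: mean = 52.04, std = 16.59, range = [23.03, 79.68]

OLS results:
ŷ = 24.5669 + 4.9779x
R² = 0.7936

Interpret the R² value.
About 79.36% of the variability in y is accounted for by the regression on x (R² = 0.7936) — a strong linear fit.

R² = 1 − SS_res/SS_tot compares the residual scatter to the total scatter of y about its mean.

Here R² = 0.7936:
- Explained: 79.36% of the variation in y
- Unexplained (residual): 100% − 79.36% = 20.64%
- Rule of thumb (below 0.3 weak; 0.3 to below 0.7 moderate; 0.7 and above strong) → strong

Calculation: R² = 1 − (SS_res / SS_tot), where SS_res is the sum of squared residuals and SS_tot the total sum of squares.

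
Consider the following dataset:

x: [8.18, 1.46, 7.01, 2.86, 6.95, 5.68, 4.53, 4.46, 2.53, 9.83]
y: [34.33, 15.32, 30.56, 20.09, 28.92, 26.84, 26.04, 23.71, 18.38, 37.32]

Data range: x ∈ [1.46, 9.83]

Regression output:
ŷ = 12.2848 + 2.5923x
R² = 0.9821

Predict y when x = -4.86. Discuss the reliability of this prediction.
The equation gives ŷ = -0.3138; however x = -4.86 is 6.32 units below the observed range, so this extrapolated value should not be trusted.

Prediction calculation:
ŷ = 12.2848 + 2.5923 × (-4.86)
ŷ = -0.3138

Reliability:
- Data range: x ∈ [1.46, 9.83]
- Prediction point: x = -4.86 is 6.32 units below the observed range → this is EXTRAPOLATION, not interpolation

Why that matters here:
- Real relationships often flatten, saturate, or turn nonlinear at extremes
- The linear relationship may not hold outside the observed range

A defensible statement: 'if the linear trend continued to x = -4.86, y would be about -0.3138' — the premise is untested.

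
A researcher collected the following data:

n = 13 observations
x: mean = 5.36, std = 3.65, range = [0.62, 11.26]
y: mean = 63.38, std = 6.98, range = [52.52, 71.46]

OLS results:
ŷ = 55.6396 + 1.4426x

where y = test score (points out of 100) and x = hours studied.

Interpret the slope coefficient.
For each additional hour of study time, predicted test score increases by approximately 1.4426 points.

β₁ = 1.4426 is the change in predicted test score (points) per additional hour of study time.

Interpretation:
- Study time up by 1 hour → predicted test score increases by 1.4426 points
- The effect is assumed constant over the observed range of x (linearity)
- The sign (+) gives the direction; the magnitude 1.4426 gives the size of the effect per hour

The intercept β₀ = 55.6396 is the predicted test score when study time = 0; since the smallest observed x is 0.62, this is an extrapolation and mainly anchors the line.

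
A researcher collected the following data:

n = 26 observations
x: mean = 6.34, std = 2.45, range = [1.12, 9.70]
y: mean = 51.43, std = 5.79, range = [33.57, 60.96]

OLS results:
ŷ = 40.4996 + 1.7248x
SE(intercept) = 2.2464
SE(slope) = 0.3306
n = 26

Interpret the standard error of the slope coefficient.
The slope 1.7248 is pinned down to within about ±0.3306 (one SE) by these data — relative uncertainty 19.2%, i.e. precise.

What SE measures:
- The standard error quantifies the sampling variability of the coefficient estimate
- It is the estimated standard deviation of β̂₁ across hypothetical repeated samples of the same size
- Smaller SE → more precise estimate

Relative precision:
- SE / |β̂₁| = 0.3306 / 1.7248 = 19.2%
- Rule of thumb (under 20%: precise; 20% to under 50%: moderately precise; 50% or more: imprecise) → precise

Link to the t-test: t = β̂₁ / SE(β̂₁) = 1.7248 / 0.3306 = 5.2172, the statistic for H₀: β₁ = 0.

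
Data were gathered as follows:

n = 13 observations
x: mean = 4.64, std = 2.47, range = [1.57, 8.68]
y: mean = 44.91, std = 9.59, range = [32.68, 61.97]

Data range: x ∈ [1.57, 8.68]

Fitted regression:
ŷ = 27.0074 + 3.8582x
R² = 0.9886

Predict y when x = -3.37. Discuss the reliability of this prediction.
ŷ = 14.0053, but this is extrapolation (below the data range [1.57, 8.68]) and may be unreliable.

Prediction calculation:
ŷ = 27.0074 + 3.8582 × (-3.37)
ŷ = 14.0053

Reliability:
- Data range: x ∈ [1.57, 8.68]
- Prediction point: x = -3.37 is 4.94 units below the observed range → this is EXTRAPOLATION, not interpolation

Why that matters here:
- There are no observations near this x to validate the fitted line there
- The standard error of prediction grows with (x − x̄)², and x = -3.37 is far from x̄ = 4.64
- Real relationships often flatten, saturate, or turn nonlinear at extremes

Report the number if required, but flag clearly that it is an extrapolation.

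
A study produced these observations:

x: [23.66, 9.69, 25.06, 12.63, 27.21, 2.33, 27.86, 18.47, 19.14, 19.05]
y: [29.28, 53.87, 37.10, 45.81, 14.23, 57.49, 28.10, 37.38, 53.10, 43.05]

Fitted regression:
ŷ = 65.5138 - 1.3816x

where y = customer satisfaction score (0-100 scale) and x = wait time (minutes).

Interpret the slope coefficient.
An increase of one minute in wait time is associated with a 1.3816 points decrease in predicted satisfaction score.

The slope coefficient β₁ = -1.3816 represents the marginal effect of wait time on satisfaction score.

Interpretation:
- Wait time up by 1 minute → predicted satisfaction score decreases by 1.3816 points
- The effect is assumed constant over the observed range of x (linearity)

The intercept β₀ = 65.5138 is the predicted satisfaction score when wait time = 0; since the smallest observed x is 2.33, this is an extrapolation and mainly anchors the line.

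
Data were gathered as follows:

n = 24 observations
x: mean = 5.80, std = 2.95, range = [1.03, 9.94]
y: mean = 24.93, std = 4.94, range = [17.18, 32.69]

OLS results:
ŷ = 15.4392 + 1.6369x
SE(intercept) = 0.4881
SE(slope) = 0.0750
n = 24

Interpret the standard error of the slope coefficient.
The slope 1.6369 is pinned down to within about ±0.0750 (one SE) by these data — relative uncertainty 4.6%, i.e. precise.

What SE measures:
- The standard error quantifies the sampling variability of the coefficient estimate
- It is the estimated standard deviation of β̂₁ across hypothetical repeated samples of the same size
- Smaller SE → more precise estimate

Relative precision:
- SE / |β̂₁| = 0.0750 / 1.6369 = 4.6%
- Rule of thumb (under 20%: precise; 20% to under 50%: moderately precise; 50% or more: imprecise) → precise

Rough 95% range (±2 SE): 1.6369 ± 0.1500 → (1.4869, 1.7869).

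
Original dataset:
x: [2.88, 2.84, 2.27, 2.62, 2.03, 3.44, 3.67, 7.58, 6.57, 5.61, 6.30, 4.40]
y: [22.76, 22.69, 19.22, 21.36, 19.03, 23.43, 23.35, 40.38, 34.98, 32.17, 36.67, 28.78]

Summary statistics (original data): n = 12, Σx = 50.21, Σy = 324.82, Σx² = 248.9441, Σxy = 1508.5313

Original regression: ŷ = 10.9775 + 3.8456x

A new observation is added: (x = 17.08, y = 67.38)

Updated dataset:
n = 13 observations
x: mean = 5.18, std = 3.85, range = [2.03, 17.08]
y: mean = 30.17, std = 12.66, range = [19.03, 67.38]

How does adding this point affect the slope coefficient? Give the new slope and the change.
Adding the point moves β₁ from 3.8456 to 3.2713, i.e. it decreases by 0.5743 (-14.9%).

x = 17.08 lies well outside the original x-range [2.03, 7.58] (x̄ ≈ 4.18), so this observation has high leverage and can move the slope substantially.

Step 1: Update the sums with the new point (n goes from 12 to 13)
Σx  = 50.21 + 17.08 = 67.29
Σy  = 324.82 + 67.38 = 392.20
Σx² = 248.9441 + 17.08² = 248.9441 + 291.7264 = 540.6705
Σxy = 1508.5313 + 17.08×67.38 = 1508.5313 + 1150.8504 = 2659.3817

Step 2: Recompute the slope with b₁ = (nΣxy − ΣxΣy) / (nΣx² − (Σx)²)
Numerator   = 13×2659.3817 − 67.29×392.20 = 34571.9621 − 26391.1380 = 8180.8241
Denominator = 13×540.6705 − 67.29² = 7028.7165 − 4527.9441 = 2500.7724
b₁(new) = 8180.8241 / 2500.7724 = 3.2713

(Same formula on the original sums: (12×1508.5313 − 50.21×324.82) / (12×248.9441 − 50.21²) = 1793.1634 / 466.2851 = 3.8456, matching the given fit.)

Step 3: Change in slope
Δβ₁ = 3.2713 − 3.8456 = -0.5743
Relative change = -0.5743 / 3.8456 × 100% = -14.9%
→ the slope decreases when the point is added.

A high-leverage point only changes the slope if it is off the original line; here y = 67.38 is below the original trend, so the slope decreases.
In practice: investigate whether it comes from the same population as the rest of the sample.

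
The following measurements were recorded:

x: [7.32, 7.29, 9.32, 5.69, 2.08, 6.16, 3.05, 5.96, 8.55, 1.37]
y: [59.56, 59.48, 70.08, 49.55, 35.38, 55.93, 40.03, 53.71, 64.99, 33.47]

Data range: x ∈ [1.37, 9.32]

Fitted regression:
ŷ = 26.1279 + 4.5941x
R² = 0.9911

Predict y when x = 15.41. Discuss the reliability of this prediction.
The equation gives ŷ = 96.9230; however x = 15.41 is 6.09 units above the observed range, so this extrapolated value should not be trusted.

Prediction calculation:
ŷ = 26.1279 + 4.5941 × 15.41
ŷ = 96.9230

Reliability:
- Data range: x ∈ [1.37, 9.32]
- Prediction point: x = 15.41 is 6.09 units above the observed range → this is EXTRAPOLATION, not interpolation

Why that matters here:
- The standard error of prediction grows with (x − x̄)², and x = 15.41 is far from x̄ = 5.68
- There are no observations near this x to validate the fitted line there

A defensible statement: 'if the linear trend continued to x = 15.41, y would be about 96.9230' — the premise is untested.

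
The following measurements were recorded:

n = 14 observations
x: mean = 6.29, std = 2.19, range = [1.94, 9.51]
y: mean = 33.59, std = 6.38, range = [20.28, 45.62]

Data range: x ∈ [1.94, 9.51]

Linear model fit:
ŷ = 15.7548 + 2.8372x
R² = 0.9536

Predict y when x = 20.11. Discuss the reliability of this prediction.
The equation gives ŷ = 72.8109; however x = 20.11 is 10.60 units above the observed range, so this extrapolated value should not be trusted.

Prediction calculation:
ŷ = 15.7548 + 2.8372 × 20.11
ŷ = 72.8109

Reliability:
- Data range: x ∈ [1.94, 9.51]
- Prediction point: x = 20.11 is 10.60 units above the observed range → this is EXTRAPOLATION, not interpolation

Why that matters here:
- The linear relationship may not hold outside the observed range
- There are no observations near this x to validate the fitted line there

The R² = 0.9536 only validates the fit within [1.94, 9.51]; treat ŷ = 72.8109 with caution.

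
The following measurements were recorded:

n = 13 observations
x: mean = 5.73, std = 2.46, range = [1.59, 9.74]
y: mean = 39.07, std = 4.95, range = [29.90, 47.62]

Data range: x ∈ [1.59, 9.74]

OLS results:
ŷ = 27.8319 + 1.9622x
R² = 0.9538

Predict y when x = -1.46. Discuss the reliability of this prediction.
The equation gives ŷ = 24.9671; however x = -1.46 is 3.05 units below the observed range, so this extrapolated value should not be trusted.

Prediction calculation:
ŷ = 27.8319 + 1.9622 × (-1.46)
ŷ = 24.9671

Reliability:
- Data range: x ∈ [1.59, 9.74]
- Prediction point: x = -1.46 is 3.05 units below the observed range → this is EXTRAPOLATION, not interpolation

Why that matters here:
- Real relationships often flatten, saturate, or turn nonlinear at extremes
- The linear relationship may not hold outside the observed range
- The standard error of prediction grows with (x − x̄)², and x = -1.46 is far from x̄ = 5.73

Report the number if required, but flag clearly that it is an extrapolation.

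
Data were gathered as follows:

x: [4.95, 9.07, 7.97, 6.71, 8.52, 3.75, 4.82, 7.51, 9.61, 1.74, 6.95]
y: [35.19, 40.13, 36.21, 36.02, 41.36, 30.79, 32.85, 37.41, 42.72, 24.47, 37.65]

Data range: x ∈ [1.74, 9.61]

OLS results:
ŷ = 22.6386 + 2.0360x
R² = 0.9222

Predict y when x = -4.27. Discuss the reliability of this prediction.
The equation gives ŷ = 13.9449; however x = -4.27 is 6.01 units below the observed range, so this extrapolated value should not be trusted.

Prediction calculation:
ŷ = 22.6386 + 2.0360 × (-4.27)
ŷ = 13.9449

Reliability:
- Data range: x ∈ [1.74, 9.61]
- Prediction point: x = -4.27 is 6.01 units below the observed range → this is EXTRAPOLATION, not interpolation

Why that matters here:
- R² describes fit only over the sampled x values; it says nothing about behaviour beyond them
- The linear relationship may not hold outside the observed range
- Real relationships often flatten, saturate, or turn nonlinear at extremes

A defensible statement: 'if the linear trend continued to x = -4.27, y would be about 13.9449' — the premise is untested.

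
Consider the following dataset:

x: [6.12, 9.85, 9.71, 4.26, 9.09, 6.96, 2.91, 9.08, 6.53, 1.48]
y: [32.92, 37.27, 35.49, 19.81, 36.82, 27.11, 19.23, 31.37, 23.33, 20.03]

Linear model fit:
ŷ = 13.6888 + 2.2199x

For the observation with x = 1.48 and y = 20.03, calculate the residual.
Residual = 3.0557

The residual is the difference between the actual value and the predicted value:

Residual = y - ŷ

Step 1: Calculate predicted value
ŷ = 13.6888 + 2.2199 × 1.48
ŷ = 16.9743

Step 2: Calculate residual
Residual = 20.03 - 16.9743
Residual = 3.0557

Sign check: y > ŷ, so the point is above the line and the fit underestimates here.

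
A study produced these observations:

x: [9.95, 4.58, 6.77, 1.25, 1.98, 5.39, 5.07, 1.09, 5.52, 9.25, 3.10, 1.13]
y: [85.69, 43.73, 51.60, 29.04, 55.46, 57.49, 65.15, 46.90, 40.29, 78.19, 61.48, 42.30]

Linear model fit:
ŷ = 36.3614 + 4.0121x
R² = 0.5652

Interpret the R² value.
The model explains 56.52% of the variance in y (R² = 0.5652), leaving 43.48% unexplained; the fit is moderate.

The coefficient of determination R² is the fraction of the total variation in y that the fitted line accounts for.

Here R² = 0.5652:
- Explained: 56.52% of the variation in y
- Unexplained (residual): 100% − 56.52% = 43.48%
- Rule of thumb (below 0.3 weak; 0.3 to below 0.7 moderate; 0.7 and above strong) → moderate

Note: R² says nothing about causation, and a high R² does not by itself mean the linear form is appropriate — check the residuals.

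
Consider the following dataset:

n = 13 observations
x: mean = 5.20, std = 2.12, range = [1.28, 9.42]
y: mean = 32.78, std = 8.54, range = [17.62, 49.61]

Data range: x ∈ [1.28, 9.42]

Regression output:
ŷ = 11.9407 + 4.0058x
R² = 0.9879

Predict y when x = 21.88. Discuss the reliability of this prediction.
ŷ = 99.5876, but this is extrapolation (above the data range [1.28, 9.42]) and may be unreliable.

Prediction calculation:
ŷ = 11.9407 + 4.0058 × 21.88
ŷ = 99.5876

Reliability:
- Data range: x ∈ [1.28, 9.42]
- Prediction point: x = 21.88 is 12.46 units above the observed range → this is EXTRAPOLATION, not interpolation

Why that matters here:
- Real relationships often flatten, saturate, or turn nonlinear at extremes
- There are no observations near this x to validate the fitted line there

A defensible statement: 'if the linear trend continued to x = 21.88, y would be about 99.5876' — the premise is untested.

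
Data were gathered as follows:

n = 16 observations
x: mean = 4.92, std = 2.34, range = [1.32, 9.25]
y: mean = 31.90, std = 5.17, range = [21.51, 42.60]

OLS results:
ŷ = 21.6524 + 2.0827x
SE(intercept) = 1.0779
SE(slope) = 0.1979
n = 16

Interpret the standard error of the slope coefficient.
The slope 2.0827 is pinned down to within about ±0.1979 (one SE) by these data — relative uncertainty 9.5%, i.e. precise.

SE(β̂₁) = 0.1979 says: if we drew many samples of n = 16 from the same population and refit each time, the fitted slopes would scatter with a standard deviation of roughly 0.1979 around the true β₁.

Relative precision:
- SE / |β̂₁| = 0.1979 / 2.0827 = 9.5%
- Rule of thumb (under 20%: precise; 20% to under 50%: moderately precise; 50% or more: imprecise) → precise

Rough 95% range (±2 SE): 2.0827 ± 0.3958 → (1.6869, 2.4785).

What drives SE(β̂₁): more residual scatter → larger SE; wider spread of x values → smaller SE.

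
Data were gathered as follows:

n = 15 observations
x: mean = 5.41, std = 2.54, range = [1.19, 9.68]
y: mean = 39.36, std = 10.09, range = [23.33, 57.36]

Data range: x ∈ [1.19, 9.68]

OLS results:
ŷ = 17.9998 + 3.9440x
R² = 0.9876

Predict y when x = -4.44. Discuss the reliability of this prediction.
ŷ = 0.4884, but this is extrapolation (below the data range [1.19, 9.68]) and may be unreliable.

Prediction calculation:
ŷ = 17.9998 + 3.9440 × (-4.44)
ŷ = 0.4884

Reliability:
- Data range: x ∈ [1.19, 9.68]
- Prediction point: x = -4.44 is 5.63 units below the observed range → this is EXTRAPOLATION, not interpolation

Why that matters here:
- The linear relationship may not hold outside the observed range
- R² describes fit only over the sampled x values; it says nothing about behaviour beyond them

Report the number if required, but flag clearly that it is an extrapolation.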